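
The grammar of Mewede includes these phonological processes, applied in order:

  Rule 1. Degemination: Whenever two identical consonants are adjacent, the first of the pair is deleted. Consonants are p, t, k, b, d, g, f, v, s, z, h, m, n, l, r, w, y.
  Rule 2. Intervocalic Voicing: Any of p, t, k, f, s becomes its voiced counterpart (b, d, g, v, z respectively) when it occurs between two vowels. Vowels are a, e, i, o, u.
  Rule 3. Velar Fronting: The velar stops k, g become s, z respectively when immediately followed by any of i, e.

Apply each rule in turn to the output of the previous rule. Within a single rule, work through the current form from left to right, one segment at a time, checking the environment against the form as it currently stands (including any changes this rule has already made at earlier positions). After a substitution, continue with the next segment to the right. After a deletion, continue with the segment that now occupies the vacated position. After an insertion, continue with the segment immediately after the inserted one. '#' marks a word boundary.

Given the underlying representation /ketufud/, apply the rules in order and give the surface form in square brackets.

[seduvud]

Rule 1 Degemination: no change — [ketufud]
Rule 2 Intervocalic Voicing: [ketufud] → [keduvud]
Rule 3 Velar Fronting: [keduvud] → [seduvud]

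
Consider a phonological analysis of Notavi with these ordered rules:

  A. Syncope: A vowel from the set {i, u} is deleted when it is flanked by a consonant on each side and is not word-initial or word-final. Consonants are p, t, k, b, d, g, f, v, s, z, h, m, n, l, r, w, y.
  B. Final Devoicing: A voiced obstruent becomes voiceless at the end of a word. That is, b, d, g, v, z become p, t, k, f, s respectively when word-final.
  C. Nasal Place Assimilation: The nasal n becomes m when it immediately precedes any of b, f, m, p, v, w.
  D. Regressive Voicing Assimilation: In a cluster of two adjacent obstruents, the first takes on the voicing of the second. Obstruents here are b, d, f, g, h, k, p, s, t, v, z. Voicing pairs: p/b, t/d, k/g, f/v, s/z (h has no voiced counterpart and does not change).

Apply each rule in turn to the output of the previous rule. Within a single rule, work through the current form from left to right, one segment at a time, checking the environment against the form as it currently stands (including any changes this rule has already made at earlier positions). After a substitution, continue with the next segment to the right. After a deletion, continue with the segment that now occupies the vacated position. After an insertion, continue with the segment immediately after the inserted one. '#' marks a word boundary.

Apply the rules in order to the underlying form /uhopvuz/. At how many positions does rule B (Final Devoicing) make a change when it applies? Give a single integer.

A Syncope: [uhopvuz] → [uhopvz]
B Final Devoicing: [uhopvz] → [uhopvs]
C Nasal Place Assimilation: no change — [uhopvs]
D Regressive Voicing Assimilation: [uhopvs] → [uhobfs]
Rule B changed 1 position(s).

1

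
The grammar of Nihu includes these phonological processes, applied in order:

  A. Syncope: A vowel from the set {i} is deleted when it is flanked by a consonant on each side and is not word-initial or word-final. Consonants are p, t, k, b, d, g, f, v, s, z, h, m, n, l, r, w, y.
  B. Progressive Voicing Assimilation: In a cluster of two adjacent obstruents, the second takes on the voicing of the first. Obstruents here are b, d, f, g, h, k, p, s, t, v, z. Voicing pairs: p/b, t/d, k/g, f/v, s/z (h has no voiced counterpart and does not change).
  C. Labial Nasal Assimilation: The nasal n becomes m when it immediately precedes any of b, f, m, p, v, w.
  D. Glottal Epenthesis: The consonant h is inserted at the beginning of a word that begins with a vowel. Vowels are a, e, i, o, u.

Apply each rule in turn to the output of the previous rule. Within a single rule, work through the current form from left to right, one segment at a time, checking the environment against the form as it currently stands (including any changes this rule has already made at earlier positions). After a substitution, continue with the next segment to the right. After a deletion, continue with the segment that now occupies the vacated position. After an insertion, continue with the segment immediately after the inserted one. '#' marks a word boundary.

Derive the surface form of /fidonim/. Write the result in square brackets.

[ftomm]

A Syncope: [fidonim] → [fdonm]
B Progressive Voicing Assimilation: [fdonm] → [ftonm]
C Labial Nasal Assimilation: [ftonm] → [ftomm]
D Glottal Epenthesis: no change — [ftomm]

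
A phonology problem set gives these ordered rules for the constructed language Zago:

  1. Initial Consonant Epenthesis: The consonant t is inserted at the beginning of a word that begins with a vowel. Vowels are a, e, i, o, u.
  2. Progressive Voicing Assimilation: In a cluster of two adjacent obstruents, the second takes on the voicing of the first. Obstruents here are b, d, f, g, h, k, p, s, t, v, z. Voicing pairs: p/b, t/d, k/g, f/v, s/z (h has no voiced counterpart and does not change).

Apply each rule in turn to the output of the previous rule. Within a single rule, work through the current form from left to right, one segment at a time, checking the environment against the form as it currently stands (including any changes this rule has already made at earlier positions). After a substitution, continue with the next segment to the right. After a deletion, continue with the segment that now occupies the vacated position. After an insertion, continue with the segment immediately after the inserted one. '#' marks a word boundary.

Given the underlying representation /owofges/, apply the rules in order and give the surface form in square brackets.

1 Initial Consonant Epenthesis: [owofges] → [towofges]
2 Progressive Voicing Assimilation: [towofges] → [towofkes]

[towofkes]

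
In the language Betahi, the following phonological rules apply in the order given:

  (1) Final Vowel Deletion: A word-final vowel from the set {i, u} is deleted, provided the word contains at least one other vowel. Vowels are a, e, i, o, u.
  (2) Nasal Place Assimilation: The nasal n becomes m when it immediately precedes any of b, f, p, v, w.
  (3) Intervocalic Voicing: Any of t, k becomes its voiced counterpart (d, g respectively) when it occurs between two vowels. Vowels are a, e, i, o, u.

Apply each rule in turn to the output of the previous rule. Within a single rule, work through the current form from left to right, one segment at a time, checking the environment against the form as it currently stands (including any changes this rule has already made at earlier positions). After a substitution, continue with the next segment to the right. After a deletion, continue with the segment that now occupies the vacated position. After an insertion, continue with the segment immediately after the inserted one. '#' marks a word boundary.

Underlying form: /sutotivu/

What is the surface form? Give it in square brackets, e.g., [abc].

[sudodiv]

(1) Final Vowel Deletion: [sutotivu] → [sutotiv]
(2) Nasal Place Assimilation: no change — [sutotiv]
(3) Intervocalic Voicing: [sutotiv] → [sudodiv]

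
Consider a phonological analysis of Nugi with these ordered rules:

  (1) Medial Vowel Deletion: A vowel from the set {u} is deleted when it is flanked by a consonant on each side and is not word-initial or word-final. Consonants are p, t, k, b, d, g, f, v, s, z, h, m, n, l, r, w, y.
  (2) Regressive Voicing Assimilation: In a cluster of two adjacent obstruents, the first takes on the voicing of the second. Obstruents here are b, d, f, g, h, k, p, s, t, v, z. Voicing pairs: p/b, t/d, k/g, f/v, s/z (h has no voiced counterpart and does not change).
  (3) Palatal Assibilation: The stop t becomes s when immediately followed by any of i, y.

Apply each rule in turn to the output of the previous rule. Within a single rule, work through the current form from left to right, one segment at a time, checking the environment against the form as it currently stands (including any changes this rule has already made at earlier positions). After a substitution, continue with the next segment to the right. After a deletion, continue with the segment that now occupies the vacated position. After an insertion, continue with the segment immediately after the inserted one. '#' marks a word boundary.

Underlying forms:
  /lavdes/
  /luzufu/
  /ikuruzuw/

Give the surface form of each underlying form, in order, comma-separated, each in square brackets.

/lavdes/:
  (1) Medial Vowel Deletion: no change — [lavdes]
  (2) Regressive Voicing Assimilation: no change — [lavdes]
  (3) Palatal Assibilation: no change — [lavdes]
/luzufu/:
  (1) Medial Vowel Deletion: [luzufu] → [lzfu]
  (2) Regressive Voicing Assimilation: [lzfu] → [lsfu]
  (3) Palatal Assibilation: no change — [lsfu]
/ikuruzuw/:
  (1) Medial Vowel Deletion: [ikuruzuw] → [ikrzw]
  (2) Regressive Voicing Assimilation: no change — [ikrzw]
  (3) Palatal Assibilation: no change — [ikrzw]

[lavdes], [lsfu], [ikrzw]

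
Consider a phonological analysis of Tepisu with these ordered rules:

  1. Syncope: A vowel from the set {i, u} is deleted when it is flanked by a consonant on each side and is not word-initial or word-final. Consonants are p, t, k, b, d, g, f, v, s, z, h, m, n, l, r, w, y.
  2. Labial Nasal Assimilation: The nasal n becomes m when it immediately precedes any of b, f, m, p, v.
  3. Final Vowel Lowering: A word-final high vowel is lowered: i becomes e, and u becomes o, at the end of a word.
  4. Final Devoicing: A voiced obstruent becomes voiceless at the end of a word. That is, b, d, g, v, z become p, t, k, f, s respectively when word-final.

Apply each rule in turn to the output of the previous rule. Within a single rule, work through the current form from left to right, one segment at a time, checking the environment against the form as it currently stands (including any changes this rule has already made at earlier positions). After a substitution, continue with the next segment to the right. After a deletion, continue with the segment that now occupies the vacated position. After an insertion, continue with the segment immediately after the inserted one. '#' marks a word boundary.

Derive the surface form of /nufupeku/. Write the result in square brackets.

1 Syncope: [nufupeku] → [nfpeku]
2 Labial Nasal Assimilation: [nfpeku] → [mfpeku]
3 Final Vowel Lowering: [mfpeku] → [mfpeko]
4 Final Devoicing: no change — [mfpeko]

[mfpeko]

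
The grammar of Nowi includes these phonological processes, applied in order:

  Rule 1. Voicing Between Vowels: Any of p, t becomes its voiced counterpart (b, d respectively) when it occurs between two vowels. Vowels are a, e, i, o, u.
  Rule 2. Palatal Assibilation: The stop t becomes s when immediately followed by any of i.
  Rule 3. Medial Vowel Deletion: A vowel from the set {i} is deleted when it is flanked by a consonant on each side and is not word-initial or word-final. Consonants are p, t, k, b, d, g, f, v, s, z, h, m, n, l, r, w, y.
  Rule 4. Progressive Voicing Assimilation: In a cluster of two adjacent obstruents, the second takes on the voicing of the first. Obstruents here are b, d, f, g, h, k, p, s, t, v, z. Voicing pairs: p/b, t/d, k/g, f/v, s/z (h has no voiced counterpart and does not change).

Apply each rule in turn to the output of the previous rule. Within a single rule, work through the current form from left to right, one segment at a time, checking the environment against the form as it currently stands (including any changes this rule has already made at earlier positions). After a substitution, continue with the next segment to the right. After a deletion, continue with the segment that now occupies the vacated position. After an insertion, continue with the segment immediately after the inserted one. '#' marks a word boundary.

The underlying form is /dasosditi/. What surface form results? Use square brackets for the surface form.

Rule 1 Voicing Between Vowels: [dasosditi] → [dasosdidi]
Rule 2 Palatal Assibilation: no change — [dasosdidi]
Rule 3 Medial Vowel Deletion: [dasosdidi] → [dasosddi]
Rule 4 Progressive Voicing Assimilation: [dasosddi] → [dasostti]

[dasostti]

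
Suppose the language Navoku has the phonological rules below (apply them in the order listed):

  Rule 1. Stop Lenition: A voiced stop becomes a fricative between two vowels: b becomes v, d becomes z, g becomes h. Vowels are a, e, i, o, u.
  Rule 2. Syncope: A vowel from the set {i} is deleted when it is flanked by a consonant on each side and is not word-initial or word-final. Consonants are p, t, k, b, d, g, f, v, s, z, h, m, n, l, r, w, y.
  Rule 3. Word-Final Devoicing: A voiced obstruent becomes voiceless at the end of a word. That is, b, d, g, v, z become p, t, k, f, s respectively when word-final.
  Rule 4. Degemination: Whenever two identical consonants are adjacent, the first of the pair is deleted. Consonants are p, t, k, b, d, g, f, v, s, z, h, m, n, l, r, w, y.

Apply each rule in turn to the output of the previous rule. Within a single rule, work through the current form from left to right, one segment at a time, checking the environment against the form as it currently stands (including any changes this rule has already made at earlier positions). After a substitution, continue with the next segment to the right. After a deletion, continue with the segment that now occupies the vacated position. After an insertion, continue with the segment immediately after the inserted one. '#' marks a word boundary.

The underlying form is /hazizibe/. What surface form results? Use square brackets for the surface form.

[hazve]

Rule 1 Stop Lenition: [hazizibe] → [hazizive]
Rule 2 Syncope: [hazizive] → [hazzve]
Rule 3 Word-Final Devoicing: no change — [hazzve]
Rule 4 Degemination: [hazzve] → [hazve]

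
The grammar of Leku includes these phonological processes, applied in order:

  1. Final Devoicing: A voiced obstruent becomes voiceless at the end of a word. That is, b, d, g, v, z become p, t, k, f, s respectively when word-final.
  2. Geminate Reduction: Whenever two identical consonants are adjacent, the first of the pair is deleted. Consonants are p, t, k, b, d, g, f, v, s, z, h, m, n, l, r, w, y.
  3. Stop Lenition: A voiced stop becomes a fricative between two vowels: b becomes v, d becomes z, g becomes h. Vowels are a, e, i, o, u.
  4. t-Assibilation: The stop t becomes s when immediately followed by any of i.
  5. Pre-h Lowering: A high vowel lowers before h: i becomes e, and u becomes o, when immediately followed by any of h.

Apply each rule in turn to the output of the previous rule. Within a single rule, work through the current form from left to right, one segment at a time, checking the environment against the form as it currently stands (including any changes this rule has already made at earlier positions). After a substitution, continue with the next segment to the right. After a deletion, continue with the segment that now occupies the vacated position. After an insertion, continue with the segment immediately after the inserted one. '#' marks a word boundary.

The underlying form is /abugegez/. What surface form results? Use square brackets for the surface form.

[avohehes]

1 Final Devoicing: [abugegez] → [abugeges]
2 Geminate Reduction: no change — [abugeges]
3 Stop Lenition: [abugeges] → [avuhehes]
4 t-Assibilation: no change — [avuhehes]
5 Pre-h Lowering: [avuhehes] → [avohehes]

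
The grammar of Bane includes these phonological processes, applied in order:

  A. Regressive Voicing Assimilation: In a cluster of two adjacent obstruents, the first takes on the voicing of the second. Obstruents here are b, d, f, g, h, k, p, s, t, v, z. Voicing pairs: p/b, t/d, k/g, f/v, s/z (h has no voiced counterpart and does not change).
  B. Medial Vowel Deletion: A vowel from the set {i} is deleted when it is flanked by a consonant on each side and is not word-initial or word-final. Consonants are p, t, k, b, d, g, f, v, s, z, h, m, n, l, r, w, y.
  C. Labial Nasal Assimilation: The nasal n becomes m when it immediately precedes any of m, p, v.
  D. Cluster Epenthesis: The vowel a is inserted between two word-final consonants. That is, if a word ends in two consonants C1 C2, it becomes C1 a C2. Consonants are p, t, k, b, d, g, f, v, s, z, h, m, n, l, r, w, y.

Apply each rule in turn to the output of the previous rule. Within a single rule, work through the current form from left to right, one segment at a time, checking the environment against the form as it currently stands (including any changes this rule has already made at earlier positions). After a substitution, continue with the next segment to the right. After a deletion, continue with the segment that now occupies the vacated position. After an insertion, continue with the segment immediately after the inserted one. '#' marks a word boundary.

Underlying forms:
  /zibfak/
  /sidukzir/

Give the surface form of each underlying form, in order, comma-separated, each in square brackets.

/zibfak/:
  A Regressive Voicing Assimilation: [zibfak] → [zipfak]
  B Medial Vowel Deletion: [zipfak] → [zpfak]
  C Labial Nasal Assimilation: no change — [zpfak]
  D Cluster Epenthesis: no change — [zpfak]
/sidukzir/:
  A Regressive Voicing Assimilation: [sidukzir] → [sidugzir]
  B Medial Vowel Deletion: [sidugzir] → [sdugzr]
  C Labial Nasal Assimilation: no change — [sdugzr]
  D Cluster Epenthesis: [sdugzr] → [sdugzar]

[zpfak], [sdugzar]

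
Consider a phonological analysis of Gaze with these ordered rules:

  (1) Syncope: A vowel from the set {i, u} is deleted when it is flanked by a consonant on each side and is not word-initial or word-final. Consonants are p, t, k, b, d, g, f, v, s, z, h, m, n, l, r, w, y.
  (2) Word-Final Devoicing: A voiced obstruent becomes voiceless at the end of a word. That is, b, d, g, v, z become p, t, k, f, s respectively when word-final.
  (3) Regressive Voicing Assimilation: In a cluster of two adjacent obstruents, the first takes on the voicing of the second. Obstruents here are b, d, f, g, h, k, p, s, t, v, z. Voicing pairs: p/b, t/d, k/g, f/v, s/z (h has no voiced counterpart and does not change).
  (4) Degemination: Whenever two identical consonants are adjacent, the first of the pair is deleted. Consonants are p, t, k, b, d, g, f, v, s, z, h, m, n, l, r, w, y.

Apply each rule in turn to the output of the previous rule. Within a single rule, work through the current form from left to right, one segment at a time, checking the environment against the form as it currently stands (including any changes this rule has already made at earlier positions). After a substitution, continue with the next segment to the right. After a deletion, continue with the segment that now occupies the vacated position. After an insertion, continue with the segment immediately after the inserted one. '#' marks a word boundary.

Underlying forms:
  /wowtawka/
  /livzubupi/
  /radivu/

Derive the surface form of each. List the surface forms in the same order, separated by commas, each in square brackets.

/wowtawka/:
  (1) Syncope: no change — [wowtawka]
  (2) Word-Final Devoicing: no change — [wowtawka]
  (3) Regressive Voicing Assimilation: no change — [wowtawka]
  (4) Degemination: no change — [wowtawka]
/livzubupi/:
  (1) Syncope: [livzubupi] → [lvzbpi]
  (2) Word-Final Devoicing: no change — [lvzbpi]
  (3) Regressive Voicing Assimilation: [lvzbpi] → [lvzppi]
  (4) Degemination: [lvzppi] → [lvzpi]
/radivu/:
  (1) Syncope: [radivu] → [radvu]
  (2) Word-Final Devoicing: no change — [radvu]
  (3) Regressive Voicing Assimilation: no change — [radvu]
  (4) Degemination: no change — [radvu]

[wowtawka], [lvzpi], [radvu]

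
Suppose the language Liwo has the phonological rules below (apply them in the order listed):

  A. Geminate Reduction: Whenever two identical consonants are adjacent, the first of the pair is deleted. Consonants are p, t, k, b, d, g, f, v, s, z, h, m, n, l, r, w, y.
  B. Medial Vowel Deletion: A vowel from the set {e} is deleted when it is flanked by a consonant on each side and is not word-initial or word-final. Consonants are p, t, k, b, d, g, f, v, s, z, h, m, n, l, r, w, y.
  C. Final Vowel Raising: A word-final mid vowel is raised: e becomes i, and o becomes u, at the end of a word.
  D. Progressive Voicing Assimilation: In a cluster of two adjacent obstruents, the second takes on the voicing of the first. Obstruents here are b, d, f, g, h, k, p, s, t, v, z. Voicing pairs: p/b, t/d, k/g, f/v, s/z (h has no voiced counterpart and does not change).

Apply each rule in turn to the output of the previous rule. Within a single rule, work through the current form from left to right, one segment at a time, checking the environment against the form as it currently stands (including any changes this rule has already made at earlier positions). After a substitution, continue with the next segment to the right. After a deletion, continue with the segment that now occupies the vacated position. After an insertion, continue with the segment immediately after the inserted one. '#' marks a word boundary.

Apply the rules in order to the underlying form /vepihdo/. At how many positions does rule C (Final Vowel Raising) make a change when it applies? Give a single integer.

1

A Geminate Reduction: no change — [vepihdo]
B Medial Vowel Deletion: [vepihdo] → [vpihdo]
C Final Vowel Raising: [vpihdo] → [vpihdu]
D Progressive Voicing Assimilation: [vpihdu] → [vbihtu]
Rule C changed 1 position(s).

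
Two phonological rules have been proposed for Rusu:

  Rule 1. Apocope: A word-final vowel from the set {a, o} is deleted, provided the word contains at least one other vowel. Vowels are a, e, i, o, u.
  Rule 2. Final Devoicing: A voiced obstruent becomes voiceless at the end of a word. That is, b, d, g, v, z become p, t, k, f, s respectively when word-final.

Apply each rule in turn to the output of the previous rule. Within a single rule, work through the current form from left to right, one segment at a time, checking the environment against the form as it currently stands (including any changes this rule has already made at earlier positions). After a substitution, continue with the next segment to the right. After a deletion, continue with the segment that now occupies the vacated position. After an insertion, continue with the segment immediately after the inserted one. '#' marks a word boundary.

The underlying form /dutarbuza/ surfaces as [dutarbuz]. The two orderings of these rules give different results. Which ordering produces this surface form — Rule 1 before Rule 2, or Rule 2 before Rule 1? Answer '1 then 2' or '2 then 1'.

2 then 1

Order 1 then 2:
  1 Apocope: [dutarbuza] → [dutarbuz]
  2 Final Devoicing: [dutarbuz] → [dutarbus]
  result: [dutarbus]
Order 2 then 1:
  2 Final Devoicing: no change — [dutarbuza]
  1 Apocope: [dutarbuza] → [dutarbuz]
  result: [dutarbuz]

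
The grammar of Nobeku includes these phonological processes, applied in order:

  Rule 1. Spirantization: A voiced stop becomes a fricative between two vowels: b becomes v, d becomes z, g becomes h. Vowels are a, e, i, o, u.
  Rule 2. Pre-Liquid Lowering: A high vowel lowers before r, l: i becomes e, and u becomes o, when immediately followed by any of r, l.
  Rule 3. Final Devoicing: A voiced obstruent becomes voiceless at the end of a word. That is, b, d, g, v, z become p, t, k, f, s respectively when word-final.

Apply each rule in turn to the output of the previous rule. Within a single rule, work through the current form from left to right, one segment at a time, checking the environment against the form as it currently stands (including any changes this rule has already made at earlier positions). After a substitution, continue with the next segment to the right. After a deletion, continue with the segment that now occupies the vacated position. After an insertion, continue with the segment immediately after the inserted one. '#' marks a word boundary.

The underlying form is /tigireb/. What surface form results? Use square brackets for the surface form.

Rule 1 Spirantization: [tigireb] → [tihireb]
Rule 2 Pre-Liquid Lowering: [tihireb] → [tihereb]
Rule 3 Final Devoicing: [tihereb] → [tiherep]

[tiherep]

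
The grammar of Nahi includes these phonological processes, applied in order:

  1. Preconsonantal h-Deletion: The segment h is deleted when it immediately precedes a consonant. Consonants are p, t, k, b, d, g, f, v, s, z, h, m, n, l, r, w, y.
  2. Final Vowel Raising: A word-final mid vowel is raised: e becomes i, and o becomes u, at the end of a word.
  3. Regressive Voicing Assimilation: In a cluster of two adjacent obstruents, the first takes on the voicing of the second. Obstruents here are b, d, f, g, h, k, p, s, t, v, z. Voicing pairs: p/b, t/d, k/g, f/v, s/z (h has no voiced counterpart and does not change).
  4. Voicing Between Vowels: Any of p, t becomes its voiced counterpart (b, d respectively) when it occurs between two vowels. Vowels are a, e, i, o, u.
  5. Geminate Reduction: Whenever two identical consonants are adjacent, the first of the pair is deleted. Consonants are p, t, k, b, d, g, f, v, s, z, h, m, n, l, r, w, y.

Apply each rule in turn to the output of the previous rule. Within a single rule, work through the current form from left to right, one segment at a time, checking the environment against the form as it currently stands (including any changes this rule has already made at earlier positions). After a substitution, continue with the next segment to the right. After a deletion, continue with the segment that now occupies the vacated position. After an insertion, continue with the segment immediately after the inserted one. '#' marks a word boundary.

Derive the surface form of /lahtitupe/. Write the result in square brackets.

1 Preconsonantal h-Deletion: [lahtitupe] → [latitupe]
2 Final Vowel Raising: [latitupe] → [latitupi]
3 Regressive Voicing Assimilation: no change — [latitupi]
4 Voicing Between Vowels: [latitupi] → [ladidubi]
5 Geminate Reduction: no change — [ladidubi]

[ladidubi]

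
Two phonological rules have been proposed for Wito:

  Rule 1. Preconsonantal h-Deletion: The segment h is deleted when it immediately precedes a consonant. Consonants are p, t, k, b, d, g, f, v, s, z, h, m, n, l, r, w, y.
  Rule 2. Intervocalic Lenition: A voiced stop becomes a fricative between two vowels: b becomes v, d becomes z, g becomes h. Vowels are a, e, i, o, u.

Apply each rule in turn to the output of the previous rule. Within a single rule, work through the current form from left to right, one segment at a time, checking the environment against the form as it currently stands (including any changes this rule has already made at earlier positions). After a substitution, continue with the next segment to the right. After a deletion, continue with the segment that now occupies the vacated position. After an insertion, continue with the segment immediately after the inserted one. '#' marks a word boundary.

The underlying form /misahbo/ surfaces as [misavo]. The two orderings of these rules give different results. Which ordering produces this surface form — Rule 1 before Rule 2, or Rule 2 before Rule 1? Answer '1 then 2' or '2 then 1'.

1 then 2

Order 1 then 2:
  1 Preconsonantal h-Deletion: [misahbo] → [misabo]
  2 Intervocalic Lenition: [misabo] → [misavo]
  result: [misavo]
Order 2 then 1:
  2 Intervocalic Lenition: no change — [misahbo]
  1 Preconsonantal h-Deletion: [misahbo] → [misabo]
  result: [misabo]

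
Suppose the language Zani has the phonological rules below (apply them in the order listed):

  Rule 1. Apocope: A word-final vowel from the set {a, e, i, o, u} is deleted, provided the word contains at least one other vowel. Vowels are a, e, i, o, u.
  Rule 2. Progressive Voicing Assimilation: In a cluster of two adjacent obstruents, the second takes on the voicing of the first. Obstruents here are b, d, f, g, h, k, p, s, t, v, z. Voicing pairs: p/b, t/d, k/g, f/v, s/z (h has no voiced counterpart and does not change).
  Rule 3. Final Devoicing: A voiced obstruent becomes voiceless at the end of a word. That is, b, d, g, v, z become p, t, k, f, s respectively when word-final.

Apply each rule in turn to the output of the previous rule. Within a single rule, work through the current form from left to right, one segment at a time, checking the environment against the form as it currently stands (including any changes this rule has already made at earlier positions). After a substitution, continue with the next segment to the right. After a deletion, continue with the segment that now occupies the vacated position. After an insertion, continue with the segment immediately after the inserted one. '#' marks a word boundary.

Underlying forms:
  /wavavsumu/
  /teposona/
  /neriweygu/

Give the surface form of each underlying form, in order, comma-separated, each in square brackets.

[wavavzum], [teposon], [neriweyk]

/wavavsumu/:
  Rule 1 Apocope: [wavavsumu] → [wavavsum]
  Rule 2 Progressive Voicing Assimilation: [wavavsum] → [wavavzum]
  Rule 3 Final Devoicing: no change — [wavavzum]
/teposona/:
  Rule 1 Apocope: [teposona] → [teposon]
  Rule 2 Progressive Voicing Assimilation: no change — [teposon]
  Rule 3 Final Devoicing: no change — [teposon]
/neriweygu/:
  Rule 1 Apocope: [neriweygu] → [neriweyg]
  Rule 2 Progressive Voicing Assimilation: no change — [neriweyg]
  Rule 3 Final Devoicing: [neriweyg] → [neriweyk]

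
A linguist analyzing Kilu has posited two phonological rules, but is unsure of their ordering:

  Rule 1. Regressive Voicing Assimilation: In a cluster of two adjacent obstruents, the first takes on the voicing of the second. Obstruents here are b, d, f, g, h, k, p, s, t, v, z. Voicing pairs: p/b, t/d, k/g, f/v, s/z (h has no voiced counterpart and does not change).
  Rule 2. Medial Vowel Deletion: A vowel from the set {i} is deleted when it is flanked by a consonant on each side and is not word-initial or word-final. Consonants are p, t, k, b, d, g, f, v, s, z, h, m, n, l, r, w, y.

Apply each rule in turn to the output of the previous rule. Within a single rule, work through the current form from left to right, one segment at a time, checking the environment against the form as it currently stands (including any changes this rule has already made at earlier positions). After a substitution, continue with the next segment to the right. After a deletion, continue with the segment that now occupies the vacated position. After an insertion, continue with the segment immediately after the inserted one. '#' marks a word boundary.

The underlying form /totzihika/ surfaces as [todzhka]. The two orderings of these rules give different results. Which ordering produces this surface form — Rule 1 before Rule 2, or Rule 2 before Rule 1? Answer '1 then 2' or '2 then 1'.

Order 1 then 2:
  1 Regressive Voicing Assimilation: [totzihika] → [todzihika]
  2 Medial Vowel Deletion: [todzihika] → [todzhka]
  result: [todzhka]
Order 2 then 1:
  2 Medial Vowel Deletion: [totzihika] → [totzhka]
  1 Regressive Voicing Assimilation: [totzhka] → [todshka]
  result: [todshka]

1 then 2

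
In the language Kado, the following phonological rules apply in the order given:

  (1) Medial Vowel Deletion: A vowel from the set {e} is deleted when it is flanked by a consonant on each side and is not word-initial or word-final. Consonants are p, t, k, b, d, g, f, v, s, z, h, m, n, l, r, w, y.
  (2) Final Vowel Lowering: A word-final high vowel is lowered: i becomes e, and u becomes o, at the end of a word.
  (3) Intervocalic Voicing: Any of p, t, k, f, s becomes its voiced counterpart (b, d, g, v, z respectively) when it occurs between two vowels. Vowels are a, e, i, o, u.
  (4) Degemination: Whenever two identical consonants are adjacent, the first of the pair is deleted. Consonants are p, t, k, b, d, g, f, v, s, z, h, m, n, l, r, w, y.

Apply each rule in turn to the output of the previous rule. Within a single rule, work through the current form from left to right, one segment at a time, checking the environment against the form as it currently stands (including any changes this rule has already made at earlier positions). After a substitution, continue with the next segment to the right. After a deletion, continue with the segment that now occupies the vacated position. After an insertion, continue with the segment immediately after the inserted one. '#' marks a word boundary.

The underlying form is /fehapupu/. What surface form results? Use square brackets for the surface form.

(1) Medial Vowel Deletion: [fehapupu] → [fhapupu]
(2) Final Vowel Lowering: [fhapupu] → [fhapupo]
(3) Intervocalic Voicing: [fhapupo] → [fhabubo]
(4) Degemination: no change — [fhabubo]

[fhabubo]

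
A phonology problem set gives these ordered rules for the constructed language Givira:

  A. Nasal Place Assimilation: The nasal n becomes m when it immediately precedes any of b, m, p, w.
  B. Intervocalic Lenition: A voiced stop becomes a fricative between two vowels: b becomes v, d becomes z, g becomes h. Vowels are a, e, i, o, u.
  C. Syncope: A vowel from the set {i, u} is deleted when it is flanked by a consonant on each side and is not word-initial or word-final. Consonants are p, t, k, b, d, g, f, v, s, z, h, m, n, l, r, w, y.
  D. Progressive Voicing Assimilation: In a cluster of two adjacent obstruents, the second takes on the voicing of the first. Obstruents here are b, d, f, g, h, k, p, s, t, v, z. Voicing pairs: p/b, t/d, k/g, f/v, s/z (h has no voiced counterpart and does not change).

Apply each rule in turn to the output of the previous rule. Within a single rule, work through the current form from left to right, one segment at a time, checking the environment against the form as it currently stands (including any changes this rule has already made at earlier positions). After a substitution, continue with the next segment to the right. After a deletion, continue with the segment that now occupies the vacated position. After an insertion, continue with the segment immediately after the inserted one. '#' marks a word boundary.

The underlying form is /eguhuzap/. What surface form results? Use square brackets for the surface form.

[ehhsap]

A Nasal Place Assimilation: no change — [eguhuzap]
B Intervocalic Lenition: [eguhuzap] → [ehuhuzap]
C Syncope: [ehuhuzap] → [ehhzap]
D Progressive Voicing Assimilation: [ehhzap] → [ehhsap]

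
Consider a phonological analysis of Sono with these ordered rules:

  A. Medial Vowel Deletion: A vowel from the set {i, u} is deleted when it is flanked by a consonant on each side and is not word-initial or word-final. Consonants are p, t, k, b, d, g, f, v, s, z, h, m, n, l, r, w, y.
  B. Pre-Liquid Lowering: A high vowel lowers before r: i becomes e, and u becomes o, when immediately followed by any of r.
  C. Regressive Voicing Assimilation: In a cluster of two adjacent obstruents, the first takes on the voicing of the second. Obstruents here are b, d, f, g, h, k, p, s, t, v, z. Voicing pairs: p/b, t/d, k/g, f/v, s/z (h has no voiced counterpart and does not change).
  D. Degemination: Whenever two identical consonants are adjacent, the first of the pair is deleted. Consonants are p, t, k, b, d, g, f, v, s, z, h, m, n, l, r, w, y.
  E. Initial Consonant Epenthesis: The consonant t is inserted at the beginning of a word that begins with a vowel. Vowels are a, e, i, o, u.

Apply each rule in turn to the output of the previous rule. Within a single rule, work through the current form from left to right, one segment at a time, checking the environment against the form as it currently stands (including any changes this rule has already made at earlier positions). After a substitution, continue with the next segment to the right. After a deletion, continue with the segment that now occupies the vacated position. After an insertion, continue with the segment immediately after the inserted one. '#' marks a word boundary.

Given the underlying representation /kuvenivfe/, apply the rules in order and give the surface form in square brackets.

[gvenfe]

A Medial Vowel Deletion: [kuvenivfe] → [kvenvfe]
B Pre-Liquid Lowering: no change — [kvenvfe]
C Regressive Voicing Assimilation: [kvenvfe] → [gvenffe]
D Degemination: [gvenffe] → [gvenfe]
E Initial Consonant Epenthesis: no change — [gvenfe]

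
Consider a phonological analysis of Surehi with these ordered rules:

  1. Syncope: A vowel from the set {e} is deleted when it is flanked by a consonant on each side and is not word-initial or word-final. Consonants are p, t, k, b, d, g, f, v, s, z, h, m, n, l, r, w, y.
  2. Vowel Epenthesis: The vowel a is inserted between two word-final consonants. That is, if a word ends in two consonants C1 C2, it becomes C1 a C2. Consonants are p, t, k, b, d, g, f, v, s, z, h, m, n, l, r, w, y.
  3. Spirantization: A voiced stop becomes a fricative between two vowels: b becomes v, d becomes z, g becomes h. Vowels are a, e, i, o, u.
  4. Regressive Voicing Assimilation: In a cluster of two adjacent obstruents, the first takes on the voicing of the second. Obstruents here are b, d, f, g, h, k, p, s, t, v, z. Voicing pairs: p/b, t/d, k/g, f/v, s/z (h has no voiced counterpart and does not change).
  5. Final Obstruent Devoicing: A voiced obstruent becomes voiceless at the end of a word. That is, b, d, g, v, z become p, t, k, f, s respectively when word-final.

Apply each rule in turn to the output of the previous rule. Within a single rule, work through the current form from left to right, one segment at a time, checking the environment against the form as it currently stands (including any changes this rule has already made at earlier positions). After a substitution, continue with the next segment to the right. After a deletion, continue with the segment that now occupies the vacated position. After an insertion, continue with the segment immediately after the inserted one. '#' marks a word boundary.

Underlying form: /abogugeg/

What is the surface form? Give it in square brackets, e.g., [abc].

1 Syncope: [abogugeg] → [abogugg]
2 Vowel Epenthesis: [abogugg] → [abogugag]
3 Spirantization: [abogugag] → [avohuhag]
4 Regressive Voicing Assimilation: no change — [avohuhag]
5 Final Obstruent Devoicing: [avohuhag] → [avohuhak]

[avohuhak]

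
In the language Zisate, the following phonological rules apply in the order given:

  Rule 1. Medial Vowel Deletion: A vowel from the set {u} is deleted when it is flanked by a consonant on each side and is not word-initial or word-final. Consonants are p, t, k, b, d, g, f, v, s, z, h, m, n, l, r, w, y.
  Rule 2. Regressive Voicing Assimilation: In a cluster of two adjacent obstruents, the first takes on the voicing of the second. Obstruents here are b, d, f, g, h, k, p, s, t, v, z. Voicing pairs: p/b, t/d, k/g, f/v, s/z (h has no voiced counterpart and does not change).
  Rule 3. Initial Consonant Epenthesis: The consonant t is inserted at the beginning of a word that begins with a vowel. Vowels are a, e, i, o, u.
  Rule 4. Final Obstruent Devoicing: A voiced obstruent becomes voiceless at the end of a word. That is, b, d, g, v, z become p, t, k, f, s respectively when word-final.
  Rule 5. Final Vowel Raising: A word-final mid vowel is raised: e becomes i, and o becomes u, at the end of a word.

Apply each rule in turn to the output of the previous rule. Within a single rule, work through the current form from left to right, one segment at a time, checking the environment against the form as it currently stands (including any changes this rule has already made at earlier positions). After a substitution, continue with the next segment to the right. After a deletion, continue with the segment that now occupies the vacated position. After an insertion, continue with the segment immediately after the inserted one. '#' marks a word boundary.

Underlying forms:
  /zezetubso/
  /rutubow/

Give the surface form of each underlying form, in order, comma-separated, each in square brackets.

/zezetubso/:
  Rule 1 Medial Vowel Deletion: [zezetubso] → [zezetbso]
  Rule 2 Regressive Voicing Assimilation: [zezetbso] → [zezedpso]
  Rule 3 Initial Consonant Epenthesis: no change — [zezedpso]
  Rule 4 Final Obstruent Devoicing: no change — [zezedpso]
  Rule 5 Final Vowel Raising: [zezedpso] → [zezedpsu]
/rutubow/:
  Rule 1 Medial Vowel Deletion: [rutubow] → [rtbow]
  Rule 2 Regressive Voicing Assimilation: [rtbow] → [rdbow]
  Rule 3 Initial Consonant Epenthesis: no change — [rdbow]
  Rule 4 Final Obstruent Devoicing: no change — [rdbow]
  Rule 5 Final Vowel Raising: no change — [rdbow]

[zezedpsu], [rdbow]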